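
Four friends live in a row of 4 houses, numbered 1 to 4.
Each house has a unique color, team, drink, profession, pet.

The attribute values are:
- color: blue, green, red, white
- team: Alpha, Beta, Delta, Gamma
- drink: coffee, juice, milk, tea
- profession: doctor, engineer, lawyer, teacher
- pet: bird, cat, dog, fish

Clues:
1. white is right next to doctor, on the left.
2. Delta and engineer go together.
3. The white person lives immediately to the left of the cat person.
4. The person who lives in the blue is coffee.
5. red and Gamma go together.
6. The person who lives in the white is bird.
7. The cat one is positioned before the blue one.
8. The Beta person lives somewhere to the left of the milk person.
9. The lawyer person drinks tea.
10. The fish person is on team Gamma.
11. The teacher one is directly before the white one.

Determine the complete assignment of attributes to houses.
Solution:

House | Color | Team | Drink | Profession | Pet
-----------------------------------------------
  1   | red | Gamma | juice | teacher | fish
  2   | white | Beta | tea | lawyer | bird
  3   | green | Alpha | milk | doctor | cat
  4   | blue | Delta | coffee | engineer | dog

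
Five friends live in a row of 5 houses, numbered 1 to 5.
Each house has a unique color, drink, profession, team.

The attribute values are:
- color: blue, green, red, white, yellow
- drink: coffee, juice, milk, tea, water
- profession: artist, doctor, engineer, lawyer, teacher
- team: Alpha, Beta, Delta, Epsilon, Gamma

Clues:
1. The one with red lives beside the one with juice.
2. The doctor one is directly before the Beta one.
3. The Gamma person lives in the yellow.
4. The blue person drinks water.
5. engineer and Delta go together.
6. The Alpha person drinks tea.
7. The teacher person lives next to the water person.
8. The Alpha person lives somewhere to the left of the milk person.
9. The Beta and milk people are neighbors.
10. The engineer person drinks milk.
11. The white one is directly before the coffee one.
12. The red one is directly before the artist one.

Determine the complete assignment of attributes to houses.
Solution:

House | Color | Drink | Profession | Team
-----------------------------------------
  1   | red | tea | doctor | Alpha
  2   | green | juice | artist | Beta
  3   | white | milk | engineer | Delta
  4   | yellow | coffee | teacher | Gamma
  5   | blue | water | lawyer | Epsilon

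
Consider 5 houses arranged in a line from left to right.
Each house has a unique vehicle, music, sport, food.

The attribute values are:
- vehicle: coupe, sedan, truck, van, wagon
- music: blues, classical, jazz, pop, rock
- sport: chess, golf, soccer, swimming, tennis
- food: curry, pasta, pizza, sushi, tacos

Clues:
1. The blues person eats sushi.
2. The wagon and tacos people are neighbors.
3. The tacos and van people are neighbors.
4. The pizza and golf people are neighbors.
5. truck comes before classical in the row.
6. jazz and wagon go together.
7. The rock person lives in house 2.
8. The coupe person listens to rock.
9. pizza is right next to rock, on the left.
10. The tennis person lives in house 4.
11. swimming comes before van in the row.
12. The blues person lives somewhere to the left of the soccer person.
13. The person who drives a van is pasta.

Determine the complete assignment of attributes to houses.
Solution:

House | Vehicle | Music | Sport | Food
--------------------------------------
  1   | wagon | jazz | swimming | pizza
  2   | coupe | rock | golf | tacos
  3   | van | pop | chess | pasta
  4   | truck | blues | tennis | sushi
  5   | sedan | classical | soccer | curry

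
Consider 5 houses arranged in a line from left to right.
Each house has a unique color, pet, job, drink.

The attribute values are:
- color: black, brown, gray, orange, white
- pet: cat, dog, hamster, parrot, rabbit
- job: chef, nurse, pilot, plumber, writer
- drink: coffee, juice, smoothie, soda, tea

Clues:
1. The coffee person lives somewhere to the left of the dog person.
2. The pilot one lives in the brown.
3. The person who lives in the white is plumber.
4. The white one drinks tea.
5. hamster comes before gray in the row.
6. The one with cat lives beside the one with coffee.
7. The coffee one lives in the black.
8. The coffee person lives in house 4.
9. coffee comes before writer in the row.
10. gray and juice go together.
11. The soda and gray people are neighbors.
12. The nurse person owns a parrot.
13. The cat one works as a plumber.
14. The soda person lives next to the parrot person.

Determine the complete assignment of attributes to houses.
Solution:

House | Color | Pet | Job | Drink
---------------------------------
  1   | brown | hamster | pilot | soda
  2   | gray | parrot | nurse | juice
  3   | white | cat | plumber | tea
  4   | black | rabbit | chef | coffee
  5   | orange | dog | writer | smoothie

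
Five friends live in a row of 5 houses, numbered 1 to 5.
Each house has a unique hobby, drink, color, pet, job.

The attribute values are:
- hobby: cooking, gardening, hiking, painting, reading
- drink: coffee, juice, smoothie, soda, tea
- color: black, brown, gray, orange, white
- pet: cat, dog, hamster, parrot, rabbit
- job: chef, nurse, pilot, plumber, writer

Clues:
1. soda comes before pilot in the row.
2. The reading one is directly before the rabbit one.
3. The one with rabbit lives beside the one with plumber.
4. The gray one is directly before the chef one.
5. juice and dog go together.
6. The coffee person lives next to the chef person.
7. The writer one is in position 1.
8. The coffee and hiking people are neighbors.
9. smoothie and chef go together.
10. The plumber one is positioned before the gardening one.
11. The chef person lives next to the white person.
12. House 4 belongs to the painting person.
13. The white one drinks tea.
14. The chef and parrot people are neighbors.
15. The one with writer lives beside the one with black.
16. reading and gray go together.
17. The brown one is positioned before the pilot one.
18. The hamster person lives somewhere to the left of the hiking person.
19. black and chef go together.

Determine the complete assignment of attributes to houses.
Solution:

House | Hobby | Drink | Color | Pet | Job
-----------------------------------------
  1   | reading | coffee | gray | hamster | writer
  2   | hiking | smoothie | black | rabbit | chef
  3   | cooking | tea | white | parrot | plumber
  4   | painting | soda | brown | cat | nurse
  5   | gardening | juice | orange | dog | pilot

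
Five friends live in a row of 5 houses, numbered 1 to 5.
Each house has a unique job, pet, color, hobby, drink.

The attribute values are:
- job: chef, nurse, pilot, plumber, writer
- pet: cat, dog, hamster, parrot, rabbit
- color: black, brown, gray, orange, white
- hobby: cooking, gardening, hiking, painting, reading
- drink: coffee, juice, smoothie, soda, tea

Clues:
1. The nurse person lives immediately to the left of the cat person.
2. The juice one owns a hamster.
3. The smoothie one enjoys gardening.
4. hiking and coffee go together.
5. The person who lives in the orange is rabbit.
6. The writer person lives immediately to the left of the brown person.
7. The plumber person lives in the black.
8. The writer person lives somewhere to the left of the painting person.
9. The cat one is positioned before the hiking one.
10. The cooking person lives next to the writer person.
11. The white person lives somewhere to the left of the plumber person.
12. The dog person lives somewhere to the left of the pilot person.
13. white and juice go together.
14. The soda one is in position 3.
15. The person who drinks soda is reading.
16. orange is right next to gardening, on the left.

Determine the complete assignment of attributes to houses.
Solution:

House | Job | Pet | Color | Hobby | Drink
-----------------------------------------
  1   | nurse | rabbit | orange | cooking | tea
  2   | writer | cat | gray | gardening | smoothie
  3   | chef | dog | brown | reading | soda
  4   | pilot | hamster | white | painting | juice
  5   | plumber | parrot | black | hiking | coffee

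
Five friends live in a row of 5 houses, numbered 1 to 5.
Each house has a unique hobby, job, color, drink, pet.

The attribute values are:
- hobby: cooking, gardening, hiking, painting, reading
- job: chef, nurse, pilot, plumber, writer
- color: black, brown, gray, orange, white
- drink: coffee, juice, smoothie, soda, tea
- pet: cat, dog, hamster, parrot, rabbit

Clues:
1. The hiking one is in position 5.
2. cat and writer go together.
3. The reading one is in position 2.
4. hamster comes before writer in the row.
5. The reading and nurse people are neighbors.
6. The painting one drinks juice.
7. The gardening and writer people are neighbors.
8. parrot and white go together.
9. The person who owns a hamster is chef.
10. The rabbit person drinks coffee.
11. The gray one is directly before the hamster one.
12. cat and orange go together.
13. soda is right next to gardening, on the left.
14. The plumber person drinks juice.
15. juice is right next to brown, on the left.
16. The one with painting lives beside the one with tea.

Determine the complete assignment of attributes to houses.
Solution:

House | Hobby | Job | Color | Drink | Pet
-----------------------------------------
  1   | painting | plumber | gray | juice | dog
  2   | reading | chef | brown | tea | hamster
  3   | cooking | nurse | white | soda | parrot
  4   | gardening | pilot | black | coffee | rabbit
  5   | hiking | writer | orange | smoothie | cat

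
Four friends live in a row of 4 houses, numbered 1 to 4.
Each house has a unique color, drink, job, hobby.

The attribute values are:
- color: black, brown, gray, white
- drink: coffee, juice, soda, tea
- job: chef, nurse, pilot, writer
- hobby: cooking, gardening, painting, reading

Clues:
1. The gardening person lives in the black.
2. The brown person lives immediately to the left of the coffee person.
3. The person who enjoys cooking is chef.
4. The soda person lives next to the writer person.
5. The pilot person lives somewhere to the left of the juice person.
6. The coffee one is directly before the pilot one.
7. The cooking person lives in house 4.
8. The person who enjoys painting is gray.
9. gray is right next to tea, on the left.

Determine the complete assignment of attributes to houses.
Solution:

House | Color | Drink | Job | Hobby
-----------------------------------
  1   | brown | soda | nurse | reading
  2   | gray | coffee | writer | painting
  3   | black | tea | pilot | gardening
  4   | white | juice | chef | cooking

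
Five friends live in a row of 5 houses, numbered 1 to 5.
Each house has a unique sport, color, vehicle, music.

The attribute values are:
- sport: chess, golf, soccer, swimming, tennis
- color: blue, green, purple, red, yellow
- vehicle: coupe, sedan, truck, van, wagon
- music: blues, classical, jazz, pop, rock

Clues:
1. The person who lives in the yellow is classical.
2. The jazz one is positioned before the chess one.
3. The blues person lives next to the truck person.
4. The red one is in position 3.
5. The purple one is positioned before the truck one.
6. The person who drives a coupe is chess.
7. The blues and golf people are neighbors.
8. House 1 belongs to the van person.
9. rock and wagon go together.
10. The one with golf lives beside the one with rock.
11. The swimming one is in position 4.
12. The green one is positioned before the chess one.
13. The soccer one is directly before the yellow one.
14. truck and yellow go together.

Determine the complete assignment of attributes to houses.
Solution:

House | Sport | Color | Vehicle | Music
---------------------------------------
  1   | soccer | purple | van | blues
  2   | golf | yellow | truck | classical
  3   | tennis | red | wagon | rock
  4   | swimming | green | sedan | jazz
  5   | chess | blue | coupe | pop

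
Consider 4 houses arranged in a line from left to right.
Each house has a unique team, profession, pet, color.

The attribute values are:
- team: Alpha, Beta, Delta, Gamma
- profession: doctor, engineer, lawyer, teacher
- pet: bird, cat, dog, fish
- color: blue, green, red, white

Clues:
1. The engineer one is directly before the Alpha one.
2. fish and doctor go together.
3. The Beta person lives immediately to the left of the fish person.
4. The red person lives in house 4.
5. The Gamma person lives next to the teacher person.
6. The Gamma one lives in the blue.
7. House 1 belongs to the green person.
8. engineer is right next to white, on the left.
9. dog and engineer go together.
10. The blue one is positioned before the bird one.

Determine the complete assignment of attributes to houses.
Solution:

House | Team | Profession | Pet | Color
---------------------------------------
  1   | Beta | engineer | dog | green
  2   | Alpha | doctor | fish | white
  3   | Gamma | lawyer | cat | blue
  4   | Delta | teacher | bird | red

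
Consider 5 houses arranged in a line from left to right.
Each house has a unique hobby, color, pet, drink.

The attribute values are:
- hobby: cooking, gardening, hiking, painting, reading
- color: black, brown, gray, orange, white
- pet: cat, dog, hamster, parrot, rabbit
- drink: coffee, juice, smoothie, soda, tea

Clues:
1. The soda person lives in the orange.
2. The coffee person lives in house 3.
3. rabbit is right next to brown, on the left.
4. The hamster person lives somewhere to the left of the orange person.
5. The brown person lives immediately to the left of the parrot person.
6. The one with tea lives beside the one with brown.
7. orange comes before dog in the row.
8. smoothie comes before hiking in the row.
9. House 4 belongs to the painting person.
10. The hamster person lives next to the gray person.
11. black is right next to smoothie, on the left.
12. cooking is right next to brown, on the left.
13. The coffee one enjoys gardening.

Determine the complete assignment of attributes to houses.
Solution:

House | Hobby | Color | Pet | Drink
-----------------------------------
  1   | cooking | black | rabbit | tea
  2   | reading | brown | hamster | smoothie
  3   | gardening | gray | parrot | coffee
  4   | painting | orange | cat | soda
  5   | hiking | white | dog | juice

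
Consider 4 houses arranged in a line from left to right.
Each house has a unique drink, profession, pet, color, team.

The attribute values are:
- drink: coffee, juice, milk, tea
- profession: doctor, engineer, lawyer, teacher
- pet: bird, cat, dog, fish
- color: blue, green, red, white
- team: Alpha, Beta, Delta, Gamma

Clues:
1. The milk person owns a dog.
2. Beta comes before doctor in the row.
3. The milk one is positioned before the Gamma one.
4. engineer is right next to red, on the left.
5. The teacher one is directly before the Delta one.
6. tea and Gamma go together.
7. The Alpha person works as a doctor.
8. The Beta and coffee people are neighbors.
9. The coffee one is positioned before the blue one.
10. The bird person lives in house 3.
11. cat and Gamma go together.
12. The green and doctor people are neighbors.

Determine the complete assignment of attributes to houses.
Solution:

House | Drink | Profession | Pet | Color | Team
-----------------------------------------------
  1   | milk | teacher | dog | white | Beta
  2   | coffee | engineer | fish | green | Delta
  3   | juice | doctor | bird | red | Alpha
  4   | tea | lawyer | cat | blue | Gamma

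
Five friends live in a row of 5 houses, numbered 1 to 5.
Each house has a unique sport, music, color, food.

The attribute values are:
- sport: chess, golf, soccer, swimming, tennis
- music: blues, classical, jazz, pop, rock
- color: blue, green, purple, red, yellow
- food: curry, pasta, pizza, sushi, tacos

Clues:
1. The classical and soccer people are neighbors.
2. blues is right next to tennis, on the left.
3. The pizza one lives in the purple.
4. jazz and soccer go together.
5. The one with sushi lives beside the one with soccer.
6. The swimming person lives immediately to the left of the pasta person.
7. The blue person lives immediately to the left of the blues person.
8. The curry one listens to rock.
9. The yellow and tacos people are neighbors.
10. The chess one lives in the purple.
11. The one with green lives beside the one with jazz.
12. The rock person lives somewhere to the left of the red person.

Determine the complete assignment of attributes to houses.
Solution:

House | Sport | Music | Color | Food
------------------------------------
  1   | swimming | classical | green | sushi
  2   | soccer | jazz | blue | pasta
  3   | chess | blues | purple | pizza
  4   | tennis | rock | yellow | curry
  5   | golf | pop | red | tacos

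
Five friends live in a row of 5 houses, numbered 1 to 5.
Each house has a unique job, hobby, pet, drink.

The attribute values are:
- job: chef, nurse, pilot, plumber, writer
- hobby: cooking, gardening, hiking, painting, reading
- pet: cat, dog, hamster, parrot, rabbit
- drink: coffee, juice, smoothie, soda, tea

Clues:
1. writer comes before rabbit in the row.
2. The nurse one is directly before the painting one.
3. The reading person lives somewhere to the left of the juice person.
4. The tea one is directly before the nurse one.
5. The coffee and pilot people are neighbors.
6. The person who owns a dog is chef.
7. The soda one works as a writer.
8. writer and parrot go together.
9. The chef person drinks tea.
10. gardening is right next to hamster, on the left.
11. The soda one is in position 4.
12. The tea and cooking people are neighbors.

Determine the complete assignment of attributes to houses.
Solution:

House | Job | Hobby | Pet | Drink
---------------------------------
  1   | chef | gardening | dog | tea
  2   | nurse | cooking | hamster | coffee
  3   | pilot | painting | cat | smoothie
  4   | writer | reading | parrot | soda
  5   | plumber | hiking | rabbit | juice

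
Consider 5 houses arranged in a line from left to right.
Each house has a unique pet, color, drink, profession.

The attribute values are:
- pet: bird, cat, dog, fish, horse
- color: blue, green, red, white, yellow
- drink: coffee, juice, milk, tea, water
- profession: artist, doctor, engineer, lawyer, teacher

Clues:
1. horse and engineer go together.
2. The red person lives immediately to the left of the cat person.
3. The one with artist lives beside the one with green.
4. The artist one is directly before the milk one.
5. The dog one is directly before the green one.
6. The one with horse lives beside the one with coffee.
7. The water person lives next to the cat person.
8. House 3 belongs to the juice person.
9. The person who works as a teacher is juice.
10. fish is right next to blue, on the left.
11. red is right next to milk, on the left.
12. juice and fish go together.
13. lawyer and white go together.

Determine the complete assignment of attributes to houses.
Solution:

House | Pet | Color | Drink | Profession
----------------------------------------
  1   | dog | red | water | artist
  2   | cat | green | milk | doctor
  3   | fish | yellow | juice | teacher
  4   | horse | blue | tea | engineer
  5   | bird | white | coffee | lawyer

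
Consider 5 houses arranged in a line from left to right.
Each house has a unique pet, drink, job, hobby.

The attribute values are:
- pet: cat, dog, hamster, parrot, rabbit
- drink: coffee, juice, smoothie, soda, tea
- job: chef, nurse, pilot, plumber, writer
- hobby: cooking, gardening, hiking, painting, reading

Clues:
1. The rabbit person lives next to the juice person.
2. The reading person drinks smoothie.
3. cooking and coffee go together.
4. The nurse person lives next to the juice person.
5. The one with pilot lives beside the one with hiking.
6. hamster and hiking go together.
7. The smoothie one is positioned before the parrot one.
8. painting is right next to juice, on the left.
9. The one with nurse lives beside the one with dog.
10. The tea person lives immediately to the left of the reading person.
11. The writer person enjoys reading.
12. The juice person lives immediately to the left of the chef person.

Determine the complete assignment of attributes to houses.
Solution:

House | Pet | Drink | Job | Hobby
---------------------------------
  1   | rabbit | soda | nurse | painting
  2   | dog | juice | pilot | gardening
  3   | hamster | tea | chef | hiking
  4   | cat | smoothie | writer | reading
  5   | parrot | coffee | plumber | cooking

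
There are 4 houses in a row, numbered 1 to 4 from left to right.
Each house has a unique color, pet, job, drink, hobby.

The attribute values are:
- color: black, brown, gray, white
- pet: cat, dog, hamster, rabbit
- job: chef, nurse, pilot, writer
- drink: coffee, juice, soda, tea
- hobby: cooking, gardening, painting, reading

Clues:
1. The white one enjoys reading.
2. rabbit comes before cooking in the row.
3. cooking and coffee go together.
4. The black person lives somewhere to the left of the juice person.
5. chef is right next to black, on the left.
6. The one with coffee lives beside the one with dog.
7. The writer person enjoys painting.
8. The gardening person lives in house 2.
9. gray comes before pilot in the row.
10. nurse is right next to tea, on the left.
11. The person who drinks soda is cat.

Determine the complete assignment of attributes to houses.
Solution:

House | Color | Pet | Job | Drink | Hobby
-----------------------------------------
  1   | white | cat | nurse | soda | reading
  2   | gray | rabbit | chef | tea | gardening
  3   | black | hamster | pilot | coffee | cooking
  4   | brown | dog | writer | juice | painting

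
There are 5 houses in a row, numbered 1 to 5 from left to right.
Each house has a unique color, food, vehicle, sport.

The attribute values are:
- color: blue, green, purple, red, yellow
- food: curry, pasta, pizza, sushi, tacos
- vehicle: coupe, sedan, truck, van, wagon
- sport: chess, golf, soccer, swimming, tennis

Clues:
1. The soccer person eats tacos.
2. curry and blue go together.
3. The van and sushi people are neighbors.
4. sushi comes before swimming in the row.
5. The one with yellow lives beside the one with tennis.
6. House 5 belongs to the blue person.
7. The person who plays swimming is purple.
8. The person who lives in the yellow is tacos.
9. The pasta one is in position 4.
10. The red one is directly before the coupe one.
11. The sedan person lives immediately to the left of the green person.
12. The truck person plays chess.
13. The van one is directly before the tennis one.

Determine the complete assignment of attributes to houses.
Solution:

House | Color | Food | Vehicle | Sport
--------------------------------------
  1   | yellow | tacos | van | soccer
  2   | red | sushi | sedan | tennis
  3   | green | pizza | coupe | golf
  4   | purple | pasta | wagon | swimming
  5   | blue | curry | truck | chess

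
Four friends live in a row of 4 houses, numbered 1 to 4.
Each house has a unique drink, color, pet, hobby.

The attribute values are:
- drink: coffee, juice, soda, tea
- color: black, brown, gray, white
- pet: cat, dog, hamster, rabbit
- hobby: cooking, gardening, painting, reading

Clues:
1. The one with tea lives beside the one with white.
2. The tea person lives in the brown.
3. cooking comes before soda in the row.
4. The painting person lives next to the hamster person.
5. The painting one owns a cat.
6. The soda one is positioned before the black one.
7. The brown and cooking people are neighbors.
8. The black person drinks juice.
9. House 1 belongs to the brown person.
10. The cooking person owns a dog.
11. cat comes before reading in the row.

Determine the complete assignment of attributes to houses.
Solution:

House | Drink | Color | Pet | Hobby
-----------------------------------
  1   | tea | brown | rabbit | gardening
  2   | coffee | white | dog | cooking
  3   | soda | gray | cat | painting
  4   | juice | black | hamster | reading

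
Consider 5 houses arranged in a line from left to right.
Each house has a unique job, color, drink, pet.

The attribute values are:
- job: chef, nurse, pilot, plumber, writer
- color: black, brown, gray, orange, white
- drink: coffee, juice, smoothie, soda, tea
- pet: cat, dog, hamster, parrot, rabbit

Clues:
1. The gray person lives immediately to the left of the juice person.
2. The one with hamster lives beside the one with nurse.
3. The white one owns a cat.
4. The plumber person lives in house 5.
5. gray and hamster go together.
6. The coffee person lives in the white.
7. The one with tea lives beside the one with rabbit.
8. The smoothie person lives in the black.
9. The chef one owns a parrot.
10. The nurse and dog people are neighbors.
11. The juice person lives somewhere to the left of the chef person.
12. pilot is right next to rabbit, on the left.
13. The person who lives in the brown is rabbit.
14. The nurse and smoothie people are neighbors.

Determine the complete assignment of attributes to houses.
Solution:

House | Job | Color | Drink | Pet
---------------------------------
  1   | pilot | gray | tea | hamster
  2   | nurse | brown | juice | rabbit
  3   | writer | black | smoothie | dog
  4   | chef | orange | soda | parrot
  5   | plumber | white | coffee | cat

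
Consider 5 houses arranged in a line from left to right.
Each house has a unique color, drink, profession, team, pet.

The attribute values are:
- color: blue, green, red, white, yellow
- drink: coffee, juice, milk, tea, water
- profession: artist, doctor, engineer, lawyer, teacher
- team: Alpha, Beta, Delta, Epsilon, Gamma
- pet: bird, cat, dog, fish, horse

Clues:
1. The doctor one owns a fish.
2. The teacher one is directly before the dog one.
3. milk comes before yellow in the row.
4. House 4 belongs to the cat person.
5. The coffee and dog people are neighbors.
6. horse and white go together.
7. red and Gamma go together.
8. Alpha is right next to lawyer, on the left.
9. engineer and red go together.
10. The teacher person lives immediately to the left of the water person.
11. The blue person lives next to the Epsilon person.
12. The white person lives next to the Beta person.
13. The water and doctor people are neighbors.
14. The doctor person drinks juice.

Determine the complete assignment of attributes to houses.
Solution:

House | Color | Drink | Profession | Team | Pet
-----------------------------------------------
  1   | white | coffee | teacher | Alpha | horse
  2   | blue | water | lawyer | Beta | dog
  3   | green | juice | doctor | Epsilon | fish
  4   | red | milk | engineer | Gamma | cat
  5   | yellow | tea | artist | Delta | bird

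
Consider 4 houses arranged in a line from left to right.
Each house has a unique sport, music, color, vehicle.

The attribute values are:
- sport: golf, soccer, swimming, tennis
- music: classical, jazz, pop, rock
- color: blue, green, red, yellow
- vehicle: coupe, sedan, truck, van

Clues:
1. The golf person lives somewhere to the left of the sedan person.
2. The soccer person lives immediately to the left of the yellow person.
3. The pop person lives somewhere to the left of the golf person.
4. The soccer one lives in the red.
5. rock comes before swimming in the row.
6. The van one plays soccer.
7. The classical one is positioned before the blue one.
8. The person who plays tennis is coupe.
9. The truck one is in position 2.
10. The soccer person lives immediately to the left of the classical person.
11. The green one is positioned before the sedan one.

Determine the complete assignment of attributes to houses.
Solution:

House | Sport | Music | Color | Vehicle
---------------------------------------
  1   | soccer | pop | red | van
  2   | golf | classical | yellow | truck
  3   | tennis | rock | green | coupe
  4   | swimming | jazz | blue | sedan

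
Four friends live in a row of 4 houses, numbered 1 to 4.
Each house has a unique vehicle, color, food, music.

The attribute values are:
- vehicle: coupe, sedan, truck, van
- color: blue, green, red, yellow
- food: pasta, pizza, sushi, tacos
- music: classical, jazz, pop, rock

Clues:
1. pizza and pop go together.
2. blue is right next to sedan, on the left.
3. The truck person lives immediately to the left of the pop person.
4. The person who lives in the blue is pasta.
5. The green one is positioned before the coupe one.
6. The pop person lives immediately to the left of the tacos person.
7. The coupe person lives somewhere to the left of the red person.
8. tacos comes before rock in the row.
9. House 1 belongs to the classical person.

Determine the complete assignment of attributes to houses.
Solution:

House | Vehicle | Color | Food | Music
--------------------------------------
  1   | truck | blue | pasta | classical
  2   | sedan | green | pizza | pop
  3   | coupe | yellow | tacos | jazz
  4   | van | red | sushi | rock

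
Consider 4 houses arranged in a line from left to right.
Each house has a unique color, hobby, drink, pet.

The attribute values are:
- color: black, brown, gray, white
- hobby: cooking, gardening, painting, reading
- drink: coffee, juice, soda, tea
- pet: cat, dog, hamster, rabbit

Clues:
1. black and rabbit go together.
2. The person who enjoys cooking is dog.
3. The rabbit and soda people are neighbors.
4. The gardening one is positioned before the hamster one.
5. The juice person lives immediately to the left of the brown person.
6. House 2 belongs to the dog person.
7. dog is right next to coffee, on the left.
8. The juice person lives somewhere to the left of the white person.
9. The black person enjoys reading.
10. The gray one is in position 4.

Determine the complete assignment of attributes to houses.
Solution:

House | Color | Hobby | Drink | Pet
-----------------------------------
  1   | black | reading | juice | rabbit
  2   | brown | cooking | soda | dog
  3   | white | gardening | coffee | cat
  4   | gray | painting | tea | hamster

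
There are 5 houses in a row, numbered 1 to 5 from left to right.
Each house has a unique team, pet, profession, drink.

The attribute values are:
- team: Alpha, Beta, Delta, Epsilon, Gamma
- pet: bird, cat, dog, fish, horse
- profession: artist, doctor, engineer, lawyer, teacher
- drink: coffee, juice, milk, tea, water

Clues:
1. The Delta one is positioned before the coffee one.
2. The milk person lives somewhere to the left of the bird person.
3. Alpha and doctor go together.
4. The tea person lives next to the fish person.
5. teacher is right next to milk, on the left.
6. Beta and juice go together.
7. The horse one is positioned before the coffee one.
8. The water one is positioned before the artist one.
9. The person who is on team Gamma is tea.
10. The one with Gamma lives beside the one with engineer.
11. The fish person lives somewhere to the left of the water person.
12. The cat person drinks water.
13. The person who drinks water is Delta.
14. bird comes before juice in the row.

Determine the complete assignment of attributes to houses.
Solution:

House | Team | Pet | Profession | Drink
---------------------------------------
  1   | Gamma | horse | teacher | tea
  2   | Epsilon | fish | engineer | milk
  3   | Delta | cat | lawyer | water
  4   | Alpha | bird | doctor | coffee
  5   | Beta | dog | artist | juice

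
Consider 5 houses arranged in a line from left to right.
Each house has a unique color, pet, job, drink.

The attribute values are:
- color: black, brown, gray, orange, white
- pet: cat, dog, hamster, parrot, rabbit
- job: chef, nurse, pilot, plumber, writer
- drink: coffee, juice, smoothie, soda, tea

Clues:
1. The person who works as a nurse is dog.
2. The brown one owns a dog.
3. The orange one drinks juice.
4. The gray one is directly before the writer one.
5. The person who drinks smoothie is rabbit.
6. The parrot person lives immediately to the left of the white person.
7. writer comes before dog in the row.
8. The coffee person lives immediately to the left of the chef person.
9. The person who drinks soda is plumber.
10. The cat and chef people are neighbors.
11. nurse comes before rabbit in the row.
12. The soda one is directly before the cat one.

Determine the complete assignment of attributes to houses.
Solution:

House | Color | Pet | Job | Drink
---------------------------------
  1   | gray | parrot | plumber | soda
  2   | white | cat | writer | coffee
  3   | orange | hamster | chef | juice
  4   | brown | dog | nurse | tea
  5   | black | rabbit | pilot | smoothie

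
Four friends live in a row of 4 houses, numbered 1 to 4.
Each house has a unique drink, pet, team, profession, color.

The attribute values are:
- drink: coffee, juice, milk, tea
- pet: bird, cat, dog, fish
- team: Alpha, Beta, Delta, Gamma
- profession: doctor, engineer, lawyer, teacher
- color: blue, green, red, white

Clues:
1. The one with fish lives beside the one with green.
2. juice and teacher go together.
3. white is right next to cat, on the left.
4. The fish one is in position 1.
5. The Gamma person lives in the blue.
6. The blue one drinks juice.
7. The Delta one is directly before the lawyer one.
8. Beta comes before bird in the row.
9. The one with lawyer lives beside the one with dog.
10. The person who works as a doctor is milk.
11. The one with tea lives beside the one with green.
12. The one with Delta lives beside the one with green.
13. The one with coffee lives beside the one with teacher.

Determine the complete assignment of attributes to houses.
Solution:

House | Drink | Pet | Team | Profession | Color
-----------------------------------------------
  1   | tea | fish | Delta | engineer | white
  2   | coffee | cat | Beta | lawyer | green
  3   | juice | dog | Gamma | teacher | blue
  4   | milk | bird | Alpha | doctor | red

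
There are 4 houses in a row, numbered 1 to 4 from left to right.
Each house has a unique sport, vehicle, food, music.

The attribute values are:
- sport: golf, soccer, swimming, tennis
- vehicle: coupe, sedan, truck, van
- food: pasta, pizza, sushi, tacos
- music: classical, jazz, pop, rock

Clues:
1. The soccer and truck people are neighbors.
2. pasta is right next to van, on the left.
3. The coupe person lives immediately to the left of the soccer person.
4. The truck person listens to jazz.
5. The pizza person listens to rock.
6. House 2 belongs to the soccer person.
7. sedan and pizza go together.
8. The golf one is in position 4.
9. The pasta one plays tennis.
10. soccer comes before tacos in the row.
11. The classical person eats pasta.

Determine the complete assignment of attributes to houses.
Solution:

House | Sport | Vehicle | Food | Music
--------------------------------------
  1   | tennis | coupe | pasta | classical
  2   | soccer | van | sushi | pop
  3   | swimming | truck | tacos | jazz
  4   | golf | sedan | pizza | rock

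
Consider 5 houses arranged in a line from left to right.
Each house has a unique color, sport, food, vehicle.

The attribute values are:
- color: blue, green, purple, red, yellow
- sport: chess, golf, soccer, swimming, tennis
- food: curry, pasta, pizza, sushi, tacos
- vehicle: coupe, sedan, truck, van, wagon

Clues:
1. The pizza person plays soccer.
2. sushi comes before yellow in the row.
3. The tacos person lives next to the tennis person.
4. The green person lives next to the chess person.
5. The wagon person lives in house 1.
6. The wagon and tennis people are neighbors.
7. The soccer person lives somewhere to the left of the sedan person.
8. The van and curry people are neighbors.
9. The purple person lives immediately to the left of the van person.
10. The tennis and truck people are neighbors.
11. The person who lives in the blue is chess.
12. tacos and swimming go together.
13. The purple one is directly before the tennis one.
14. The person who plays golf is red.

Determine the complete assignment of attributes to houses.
Solution:

House | Color | Sport | Food | Vehicle
--------------------------------------
  1   | purple | swimming | tacos | wagon
  2   | green | tennis | sushi | van
  3   | blue | chess | curry | truck
  4   | yellow | soccer | pizza | coupe
  5   | red | golf | pasta | sedan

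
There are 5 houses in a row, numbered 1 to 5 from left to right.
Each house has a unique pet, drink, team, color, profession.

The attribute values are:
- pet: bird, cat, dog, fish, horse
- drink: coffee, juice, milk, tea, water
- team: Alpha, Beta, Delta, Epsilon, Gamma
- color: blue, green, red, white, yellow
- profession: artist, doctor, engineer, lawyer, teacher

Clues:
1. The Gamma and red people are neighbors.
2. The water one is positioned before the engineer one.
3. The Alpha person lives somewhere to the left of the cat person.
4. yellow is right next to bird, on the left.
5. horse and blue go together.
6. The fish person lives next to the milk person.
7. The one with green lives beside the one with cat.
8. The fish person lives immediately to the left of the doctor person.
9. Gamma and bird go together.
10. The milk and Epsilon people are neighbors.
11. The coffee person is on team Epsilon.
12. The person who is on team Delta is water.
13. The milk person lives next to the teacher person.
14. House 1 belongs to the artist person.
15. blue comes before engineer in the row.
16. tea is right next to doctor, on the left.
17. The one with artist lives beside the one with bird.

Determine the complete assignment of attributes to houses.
Solution:

House | Pet | Drink | Team | Color | Profession
-----------------------------------------------
  1   | fish | tea | Alpha | yellow | artist
  2   | bird | milk | Gamma | green | doctor
  3   | cat | coffee | Epsilon | red | teacher
  4   | horse | water | Delta | blue | lawyer
  5   | dog | juice | Beta | white | engineer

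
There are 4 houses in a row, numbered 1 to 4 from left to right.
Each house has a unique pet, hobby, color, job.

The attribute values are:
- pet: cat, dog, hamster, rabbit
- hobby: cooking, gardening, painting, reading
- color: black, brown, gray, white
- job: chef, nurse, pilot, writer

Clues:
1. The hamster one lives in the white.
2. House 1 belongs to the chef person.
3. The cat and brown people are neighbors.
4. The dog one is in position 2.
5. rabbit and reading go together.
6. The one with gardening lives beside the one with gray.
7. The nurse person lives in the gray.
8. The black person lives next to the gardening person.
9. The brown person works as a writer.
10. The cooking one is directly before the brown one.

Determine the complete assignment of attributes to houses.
Solution:

House | Pet | Hobby | Color | Job
---------------------------------
  1   | cat | cooking | black | chef
  2   | dog | gardening | brown | writer
  3   | rabbit | reading | gray | nurse
  4   | hamster | painting | white | pilot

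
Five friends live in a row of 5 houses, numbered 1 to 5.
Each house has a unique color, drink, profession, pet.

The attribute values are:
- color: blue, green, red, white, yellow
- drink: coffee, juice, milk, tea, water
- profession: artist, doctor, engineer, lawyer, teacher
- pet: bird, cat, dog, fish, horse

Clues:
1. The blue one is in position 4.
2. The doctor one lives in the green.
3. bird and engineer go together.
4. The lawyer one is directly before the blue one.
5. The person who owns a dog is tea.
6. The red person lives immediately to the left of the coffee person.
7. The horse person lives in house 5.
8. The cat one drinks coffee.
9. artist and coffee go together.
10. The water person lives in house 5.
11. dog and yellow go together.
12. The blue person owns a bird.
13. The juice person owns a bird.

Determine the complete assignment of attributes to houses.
Solution:

House | Color | Drink | Profession | Pet
----------------------------------------
  1   | red | milk | teacher | fish
  2   | white | coffee | artist | cat
  3   | yellow | tea | lawyer | dog
  4   | blue | juice | engineer | bird
  5   | green | water | doctor | horse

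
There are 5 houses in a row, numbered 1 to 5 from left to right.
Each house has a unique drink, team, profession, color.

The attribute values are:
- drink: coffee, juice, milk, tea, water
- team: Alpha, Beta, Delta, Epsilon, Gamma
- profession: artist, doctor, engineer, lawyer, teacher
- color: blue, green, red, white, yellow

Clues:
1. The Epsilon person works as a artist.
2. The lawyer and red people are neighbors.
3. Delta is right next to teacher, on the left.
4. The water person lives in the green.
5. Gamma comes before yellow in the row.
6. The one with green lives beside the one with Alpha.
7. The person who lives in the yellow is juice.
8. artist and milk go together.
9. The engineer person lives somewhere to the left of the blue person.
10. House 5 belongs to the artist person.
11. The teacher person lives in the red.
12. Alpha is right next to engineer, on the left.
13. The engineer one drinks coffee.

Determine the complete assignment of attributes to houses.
Solution:

House | Drink | Team | Profession | Color
-----------------------------------------
  1   | water | Delta | lawyer | green
  2   | tea | Alpha | teacher | red
  3   | coffee | Gamma | engineer | white
  4   | juice | Beta | doctor | yellow
  5   | milk | Epsilon | artist | blue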